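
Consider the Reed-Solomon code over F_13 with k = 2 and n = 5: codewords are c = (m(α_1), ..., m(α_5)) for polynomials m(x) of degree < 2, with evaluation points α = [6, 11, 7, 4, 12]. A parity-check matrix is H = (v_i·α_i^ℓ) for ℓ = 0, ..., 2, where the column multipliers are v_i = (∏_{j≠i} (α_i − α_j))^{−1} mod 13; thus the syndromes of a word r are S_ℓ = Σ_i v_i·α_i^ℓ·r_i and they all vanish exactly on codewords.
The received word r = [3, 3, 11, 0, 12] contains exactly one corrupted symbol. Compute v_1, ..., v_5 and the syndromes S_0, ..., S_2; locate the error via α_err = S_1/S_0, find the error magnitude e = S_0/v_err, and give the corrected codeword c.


S = (4, 5, 3), error at position 2, error magnitude e = 12, c = [3, 4, 11, 0, 12].

Step 1: column multipliers v_i = (∏_{j≠i}(α_i − α_j))^{−1} mod 13.
  i = 1 (α = 6): (6−11)(6−7)(6−4)(6−12) = (−5)·(−1)·2·(−6) = −60 ≡ 5, so v_1 = 5^{−1} = 8 (mod 13).
  i = 2 (α = 11): (11−6)(11−7)(11−4)(11−12) = 5·4·7·(−1) = −140 ≡ 3, so v_2 = 3^{−1} = 9 (mod 13).
  i = 3 (α = 7): (7−6)(7−11)(7−4)(7−12) = 1·(−4)·3·(−5) = 60 ≡ 8, so v_3 = 8^{−1} = 5 (mod 13).
  i = 4 (α = 4): (4−6)(4−11)(4−7)(4−12) = (−2)·(−7)·(−3)·(−8) = 336 ≡ 11, so v_4 = 11^{−1} = 6 (mod 13).
  i = 5 (α = 12): (12−6)(12−11)(12−7)(12−4) = 6·1·5·8 = 240 ≡ 6, so v_5 = 6^{−1} = 11 (mod 13).
  v = [8, 9, 5, 6, 11].
Step 2: syndromes of r = [3, 3, 11, 0, 12] (all sums mod 13).
  S_0 = Σ v_i r_i = 8·3 + 9·3 + 5·11 + 6·0 + 11·12 = 238 ≡ 4.
  S_1 = Σ v_i α_i r_i = 8·6·3 + 9·11·3 + 5·7·11 + 6·4·0 + 11·12·12 = 2410 ≡ 5.
  α_i^2 mod 13 = [10, 4, 10, 3, 1].
  S_2 = Σ v_i α_i^2 r_i = 8·10·3 + 9·4·3 + 5·10·11 + 6·3·0 + 11·1·12 = 1030 ≡ 3.
  S = (4, 5, 3) ≠ 0, so r is not a codeword (an error is present).
Step 3: locate the error. For a single error e at position i, S_ℓ = v_i·e·α_i^ℓ, so α_err = S_1/S_0.
  S_0^{−1} = 4^{−1} = 10 (mod 13), so α_err = 5·10 = 50 ≡ 11 = α_2. Error position i = 2.
  Consistency check: S_2/S_1 = 3·8 = 24 ≡ 11 = α_err ✓ (single-error assumption holds).
Step 4: error magnitude e = S_0/v_2 = S_0·∏_{j≠2}(α_2 − α_j) = 4·3 = 12 ≡ 12 (mod 13).
Step 5: correct position 2: c_2 = r_2 − e = 3 − 12 ≡ 4 (mod 13). Hence c = [3, 4, 11, 0, 12].
  Check: interpolating c through the α_i gives m(x) = 7 + 8·x (degree < 2) with m(α_i) = c_i for every i, so c is indeed a codeword.


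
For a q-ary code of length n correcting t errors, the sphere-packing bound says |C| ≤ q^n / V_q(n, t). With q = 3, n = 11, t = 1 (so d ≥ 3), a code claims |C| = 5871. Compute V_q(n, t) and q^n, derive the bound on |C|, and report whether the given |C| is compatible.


V_q(n, t) = 23, q^n = 177147, Hamming bound = 7702, |C| = 5871 ≤ bound (satisfied).

Step 1: Compute V_q(n, t) = Σ_{j=0}^1 C(n, j) (q−1)^j.
  j = 0: C(11,0)·(2)^0 = 1·1 = 1.
  j = 1: C(11,1)·(2)^1 = 11·2 = 22.
  V_q(n, t) = 1 + 22 = 23.
Step 2: q^n = 3^11 = 177147.
Step 3: Hamming bound ⌊q^n / V_q(n,t)⌋ = ⌊177147/23⌋ = 7702.
Step 4: Compare |C| = 5871 to 7702: satisfied.
The claimed |C| lies below the Hamming bound.


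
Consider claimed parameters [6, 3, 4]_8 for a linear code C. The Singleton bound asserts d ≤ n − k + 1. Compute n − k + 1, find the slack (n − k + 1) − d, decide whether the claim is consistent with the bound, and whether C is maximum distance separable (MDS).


Singleton RHS = n − k + 1 = 4, slack = 0, bound satisfied, MDS.

Singleton bound: d ≤ n − k + 1.
Here n = 6, k = 3, so n − k + 1 = 4.
Given d = 4, check d ≤ 4: YES.
Slack = (n − k + 1) − d = 0.
The code is MDS (slack = 0).
Description: the claimed parameters are [6, 3, 4]_8; such a code would be MDS (meets Singleton bound).


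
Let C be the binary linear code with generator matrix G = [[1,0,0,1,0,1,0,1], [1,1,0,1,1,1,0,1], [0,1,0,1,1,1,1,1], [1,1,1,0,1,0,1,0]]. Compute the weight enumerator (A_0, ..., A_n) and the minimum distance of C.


Weight distribution: A_0 = 1, A_1 = 1, A_2 = 2, A_3 = 2, A_4 = 3, A_5 = 3, A_6 = 2, A_7 = 2. Minimum distance d = 1.

Enumerate all 2^4 = 16 messages m ∈ F_2^4.
For each, compute codeword c = mG in F_2^8, then tally its weight.
  m = 0000 → c = 00000000, weight = 0.
  m = 1000 → c = 10010101, weight = 4.
  m = 0100 → c = 11011101, weight = 6.
  m = 1100 → c = 01001000, weight = 2.
  m = 0010 → c = 01011111, weight = 6.
  m = 1010 → c = 11001010, weight = 4.
  m = 0110 → c = 10000010, weight = 2.
  m = 1110 → c = 00010111, weight = 4.
  m = 0001 → c = 11101010, weight = 5.
  m = 1001 → c = 01111111, weight = 7.
  m = 0101 → c = 00110111, weight = 5.
  m = 1101 → c = 10100010, weight = 3.
  m = 0011 → c = 10110101, weight = 5.
  m = 1011 → c = 00100000, weight = 1.
  m = 0111 → c = 01101000, weight = 3.
  m = 1111 → c = 11111101, weight = 7.
Tally weights:
  weight 0: 1 codewords.
  weight 1: 1 codewords.
  weight 2: 2 codewords.
  weight 3: 2 codewords.
  weight 4: 3 codewords.
  weight 5: 3 codewords.
  weight 6: 2 codewords.
  weight 7: 2 codewords.
Minimum distance d = smallest w > 0 with A_w > 0 = 1.
Sanity: Σ A_w = 16 = 2^4 = 16 ✓.


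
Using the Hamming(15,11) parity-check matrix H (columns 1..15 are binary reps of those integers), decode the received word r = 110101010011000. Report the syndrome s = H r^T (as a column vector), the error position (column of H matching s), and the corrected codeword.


s = (1, 1, 1, 0)^T, error position = 14, corrected codeword c = 110101010011010

Compute s = H r^T mod 2 one row at a time:
  s_1 = 1 + 0 + 0 + 1 + 1 + 0 + 0 + 0 = 3 ≡ 1 (mod 2).
  s_2 = 1 + 0 + 1 + 0 + 1 + 0 + 0 + 0 = 3 ≡ 1 (mod 2).
  s_3 = 1 + 0 + 1 + 0 + 0 + 1 + 0 + 0 = 3 ≡ 1 (mod 2).
  s_4 = 1 + 0 + 0 + 0 + 0 + 1 + 0 + 0 = 2 ≡ 0 (mod 2).
s = (1, 1, 1, 0)^T — this equals column 14 of H (binary 1110), so error is at position 14.
Correct: flip bit 14 of r = 110101010011000 to get c = 110101010011010.


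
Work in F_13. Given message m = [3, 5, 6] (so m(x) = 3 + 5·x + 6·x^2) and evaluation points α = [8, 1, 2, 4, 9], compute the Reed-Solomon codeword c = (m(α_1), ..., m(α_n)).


c = [11, 1, 11, 2, 1]

Message polynomial: m(x) = 3 + 5·x + 6·x^2 (mod 13).
For each evaluation point α_i, compute m(α_i) mod 13:
  α_1 = 8: Horner steps 6 → 1 → 11, so m(8) = 11.
  α_2 = 1: Horner steps 6 → 11 → 1, so m(1) = 1.
  α_3 = 2: Horner steps 6 → 4 → 11, so m(2) = 11.
  α_4 = 4: Horner steps 6 → 3 → 2, so m(4) = 2.
  α_5 = 9: Horner steps 6 → 7 → 1, so m(9) = 1.
Codeword c = [11, 1, 11, 2, 1] ∈ F_13^5.


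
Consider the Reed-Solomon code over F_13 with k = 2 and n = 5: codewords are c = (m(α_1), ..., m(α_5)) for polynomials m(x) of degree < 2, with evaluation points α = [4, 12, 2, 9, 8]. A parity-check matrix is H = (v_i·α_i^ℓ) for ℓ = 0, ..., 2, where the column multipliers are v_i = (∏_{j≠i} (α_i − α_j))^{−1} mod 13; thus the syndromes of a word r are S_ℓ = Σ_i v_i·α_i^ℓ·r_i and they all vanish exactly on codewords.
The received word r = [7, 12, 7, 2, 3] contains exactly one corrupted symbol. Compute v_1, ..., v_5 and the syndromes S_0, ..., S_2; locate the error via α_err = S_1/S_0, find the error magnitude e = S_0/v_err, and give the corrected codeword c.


S = (3, 6, 12), error at position 3, error magnitude e = 11, c = [7, 12, 9, 2, 3].

Step 1: column multipliers v_i = (∏_{j≠i}(α_i − α_j))^{−1} mod 13.
  i = 1 (α = 4): (4−12)(4−2)(4−9)(4−8) = (−8)·2·(−5)·(−4) = −320 ≡ 5, so v_1 = 5^{−1} = 8 (mod 13).
  i = 2 (α = 12): (12−4)(12−2)(12−9)(12−8) = 8·10·3·4 = 960 ≡ 11, so v_2 = 11^{−1} = 6 (mod 13).
  i = 3 (α = 2): (2−4)(2−12)(2−9)(2−8) = (−2)·(−10)·(−7)·(−6) = 840 ≡ 8, so v_3 = 8^{−1} = 5 (mod 13).
  i = 4 (α = 9): (9−4)(9−12)(9−2)(9−8) = 5·(−3)·7·1 = −105 ≡ 12, so v_4 = 12^{−1} = 12 (mod 13).
  i = 5 (α = 8): (8−4)(8−12)(8−2)(8−9) = 4·(−4)·6·(−1) = 96 ≡ 5, so v_5 = 5^{−1} = 8 (mod 13).
  v = [8, 6, 5, 12, 8].
Step 2: syndromes of r = [7, 12, 7, 2, 3] (all sums mod 13).
  S_0 = Σ v_i r_i = 8·7 + 6·12 + 5·7 + 12·2 + 8·3 = 211 ≡ 3.
  S_1 = Σ v_i α_i r_i = 8·4·7 + 6·12·12 + 5·2·7 + 12·9·2 + 8·8·3 = 1566 ≡ 6.
  α_i^2 mod 13 = [3, 1, 4, 3, 12].
  S_2 = Σ v_i α_i^2 r_i = 8·3·7 + 6·1·12 + 5·4·7 + 12·3·2 + 8·12·3 = 740 ≡ 12.
  S = (3, 6, 12) ≠ 0, so r is not a codeword (an error is present).
Step 3: locate the error. For a single error e at position i, S_ℓ = v_i·e·α_i^ℓ, so α_err = S_1/S_0.
  S_0^{−1} = 3^{−1} = 9 (mod 13), so α_err = 6·9 = 54 ≡ 2 = α_3. Error position i = 3.
  Consistency check: S_2/S_1 = 12·11 = 132 ≡ 2 = α_err ✓ (single-error assumption holds).
Step 4: error magnitude e = S_0/v_3 = S_0·∏_{j≠3}(α_3 − α_j) = 3·8 = 24 ≡ 11 (mod 13).
Step 5: correct position 3: c_3 = r_3 − e = 7 − 11 ≡ 9 (mod 13). Hence c = [7, 12, 9, 2, 3].
  Check: interpolating c through the α_i gives m(x) = 11 + 12·x (degree < 2) with m(α_i) = c_i for every i, so c is indeed a codeword.


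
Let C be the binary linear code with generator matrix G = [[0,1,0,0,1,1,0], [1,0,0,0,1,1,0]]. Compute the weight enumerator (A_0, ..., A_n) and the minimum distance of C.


Weight distribution: A_0 = 1, A_2 = 1, A_3 = 2. Minimum distance d = 2.

Enumerate all 2^2 = 4 messages m ∈ F_2^2.
For each, compute codeword c = mG in F_2^7, then tally its weight.
  m = 00 → c = 0000000, weight = 0.
  m = 10 → c = 0100110, weight = 3.
  m = 01 → c = 1000110, weight = 3.
  m = 11 → c = 1100000, weight = 2.
Tally weights:
  weight 0: 1 codewords.
  weight 2: 1 codewords.
  weight 3: 2 codewords.
Minimum distance d = smallest w > 0 with A_w > 0 = 2.
Sanity: Σ A_w = 4 = 2^2 = 4 ✓.


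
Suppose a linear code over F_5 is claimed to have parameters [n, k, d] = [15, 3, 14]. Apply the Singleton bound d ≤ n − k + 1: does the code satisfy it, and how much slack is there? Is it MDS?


Singleton RHS = n − k + 1 = 13, slack = -1, bound violated (no such code; not MDS).

Singleton bound: d ≤ n − k + 1.
Here n = 15, k = 3, so n − k + 1 = 13.
Given d = 14, check d ≤ 13: NO.
Slack = (n − k + 1) − d = -1.
The slack is negative: d = 14 exceeds n − k + 1 = 13 by 1, so the Singleton bound is violated and no linear [15, 3, 14]_5 code can exist. In particular it is not MDS (MDS requires d = n − k + 1 exactly).
Description: the claimed parameters are [15, 3, 14]_5; such a code would be impossible (violates the Singleton bound).


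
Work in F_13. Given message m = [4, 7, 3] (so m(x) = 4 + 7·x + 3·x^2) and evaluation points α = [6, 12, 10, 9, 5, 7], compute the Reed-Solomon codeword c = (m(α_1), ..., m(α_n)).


c = [11, 0, 10, 11, 10, 5]

Message polynomial: m(x) = 4 + 7·x + 3·x^2 (mod 13).
For each evaluation point α_i, compute m(α_i) mod 13:
  α_1 = 6: Horner steps 3 → 12 → 11, so m(6) = 11.
  α_2 = 12: Horner steps 3 → 4 → 0, so m(12) = 0.
  α_3 = 10: Horner steps 3 → 11 → 10, so m(10) = 10.
  α_4 = 9: Horner steps 3 → 8 → 11, so m(9) = 11.
  α_5 = 5: Horner steps 3 → 9 → 10, so m(5) = 10.
  α_6 = 7: Horner steps 3 → 2 → 5, so m(7) = 5.
Codeword c = [11, 0, 10, 11, 10, 5] ∈ F_13^6.


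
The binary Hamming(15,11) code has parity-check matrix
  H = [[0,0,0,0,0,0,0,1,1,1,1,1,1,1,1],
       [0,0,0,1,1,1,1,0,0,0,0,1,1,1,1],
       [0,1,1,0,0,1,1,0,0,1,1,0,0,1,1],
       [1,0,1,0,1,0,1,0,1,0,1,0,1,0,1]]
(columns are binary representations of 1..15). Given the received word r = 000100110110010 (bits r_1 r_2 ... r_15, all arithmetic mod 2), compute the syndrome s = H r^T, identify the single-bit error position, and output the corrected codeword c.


s = (0, 1, 0, 0)^T, error position = 4, corrected codeword c = 000000110110010

Compute s = H r^T mod 2 one row at a time:
  s_1 = 1 + 0 + 1 + 1 + 0 + 0 + 1 + 0 = 4 ≡ 0 (mod 2).
  s_2 = 1 + 0 + 0 + 1 + 0 + 0 + 1 + 0 = 3 ≡ 1 (mod 2).
  s_3 = 0 + 0 + 0 + 1 + 1 + 1 + 1 + 0 = 4 ≡ 0 (mod 2).
  s_4 = 0 + 0 + 0 + 1 + 0 + 1 + 0 + 0 = 2 ≡ 0 (mod 2).
s = (0, 1, 0, 0)^T — this equals column 4 of H (binary 0100), so error is at position 4.
Correct: flip bit 4 of r = 000100110110010 to get c = 000000110110010.


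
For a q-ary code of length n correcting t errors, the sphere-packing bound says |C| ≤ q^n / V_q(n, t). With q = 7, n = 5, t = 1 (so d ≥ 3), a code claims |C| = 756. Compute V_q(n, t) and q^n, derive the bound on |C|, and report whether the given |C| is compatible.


V_q(n, t) = 31, q^n = 16807, Hamming bound = 542, |C| = 756 > bound (violated).

Step 1: Compute V_q(n, t) = Σ_{j=0}^1 C(n, j) (q−1)^j.
  j = 0: C(5,0)·(6)^0 = 1·1 = 1.
  j = 1: C(5,1)·(6)^1 = 5·6 = 30.
  V_q(n, t) = 1 + 30 = 31.
Step 2: q^n = 7^5 = 16807.
Step 3: Hamming bound ⌊q^n / V_q(n,t)⌋ = ⌊16807/31⌋ = 542.
Step 4: Compare |C| = 756 to 542: violated.
The claimed |C| lies above the Hamming bound, so no 7-ary code of length 5 with d ≥ 3 can have 756 codewords.


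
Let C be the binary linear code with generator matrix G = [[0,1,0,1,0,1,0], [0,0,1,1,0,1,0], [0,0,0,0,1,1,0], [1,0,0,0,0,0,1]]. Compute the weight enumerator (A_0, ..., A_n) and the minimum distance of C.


Weight distribution: A_0 = 1, A_2 = 3, A_3 = 4, A_4 = 3, A_5 = 4, A_6 = 1. Minimum distance d = 2.

Enumerate all 2^4 = 16 messages m ∈ F_2^4.
For each, compute codeword c = mG in F_2^7, then tally its weight.
  m = 0000 → c = 0000000, weight = 0.
  m = 1000 → c = 0101010, weight = 3.
  m = 0100 → c = 0011010, weight = 3.
  m = 1100 → c = 0110000, weight = 2.
  m = 0010 → c = 0000110, weight = 2.
  m = 1010 → c = 0101100, weight = 3.
  m = 0110 → c = 0011100, weight = 3.
  m = 1110 → c = 0110110, weight = 4.
  m = 0001 → c = 1000001, weight = 2.
  m = 1001 → c = 1101011, weight = 5.
  m = 0101 → c = 1011011, weight = 5.
  m = 1101 → c = 1110001, weight = 4.
  m = 0011 → c = 1000111, weight = 4.
  m = 1011 → c = 1101101, weight = 5.
  m = 0111 → c = 1011101, weight = 5.
  m = 1111 → c = 1110111, weight = 6.
Tally weights:
  weight 0: 1 codewords.
  weight 2: 3 codewords.
  weight 3: 4 codewords.
  weight 4: 3 codewords.
  weight 5: 4 codewords.
  weight 6: 1 codewords.
Minimum distance d = smallest w > 0 with A_w > 0 = 2.
Sanity: Σ A_w = 16 = 2^4 = 16 ✓.


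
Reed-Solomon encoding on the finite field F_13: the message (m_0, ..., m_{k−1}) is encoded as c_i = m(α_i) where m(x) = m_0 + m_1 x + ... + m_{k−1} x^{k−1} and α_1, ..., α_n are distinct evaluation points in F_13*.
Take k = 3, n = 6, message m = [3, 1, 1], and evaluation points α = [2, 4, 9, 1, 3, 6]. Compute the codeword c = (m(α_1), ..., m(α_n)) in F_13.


c = [9, 10, 2, 5, 2, 6]

Message polynomial: m(x) = 3 + 1·x + 1·x^2 (mod 13).
For each evaluation point α_i, compute m(α_i) mod 13:
  α_1 = 2: Horner steps 1 → 3 → 9, so m(2) = 9.
  α_2 = 4: Horner steps 1 → 5 → 10, so m(4) = 10.
  α_3 = 9: Horner steps 1 → 10 → 2, so m(9) = 2.
  α_4 = 1: Horner steps 1 → 2 → 5, so m(1) = 5.
  α_5 = 3: Horner steps 1 → 4 → 2, so m(3) = 2.
  α_6 = 6: Horner steps 1 → 7 → 6, so m(6) = 6.
Codeword c = [9, 10, 2, 5, 2, 6] ∈ F_13^6.


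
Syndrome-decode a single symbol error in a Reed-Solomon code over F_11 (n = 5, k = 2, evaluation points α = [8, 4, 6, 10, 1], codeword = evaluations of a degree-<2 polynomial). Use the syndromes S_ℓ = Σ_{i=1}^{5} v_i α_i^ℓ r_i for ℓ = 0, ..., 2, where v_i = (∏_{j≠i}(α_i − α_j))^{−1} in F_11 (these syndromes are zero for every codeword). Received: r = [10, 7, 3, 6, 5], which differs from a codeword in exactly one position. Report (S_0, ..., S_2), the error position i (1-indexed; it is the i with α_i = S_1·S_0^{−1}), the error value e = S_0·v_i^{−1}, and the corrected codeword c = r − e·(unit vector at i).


S = (8, 8, 8), error at position 5, error magnitude e = 3, c = [10, 7, 3, 6, 2].

Step 1: column multipliers v_i = (∏_{j≠i}(α_i − α_j))^{−1} mod 11.
  i = 1 (α = 8): (8−4)(8−6)(8−10)(8−1) = 4·2·(−2)·7 = −112 ≡ 9, so v_1 = 9^{−1} = 5 (mod 11).
  i = 2 (α = 4): (4−8)(4−6)(4−10)(4−1) = (−4)·(−2)·(−6)·3 = −144 ≡ 10, so v_2 = 10^{−1} = 10 (mod 11).
  i = 3 (α = 6): (6−8)(6−4)(6−10)(6−1) = (−2)·2·(−4)·5 = 80 ≡ 3, so v_3 = 3^{−1} = 4 (mod 11).
  i = 4 (α = 10): (10−8)(10−4)(10−6)(10−1) = 2·6·4·9 = 432 ≡ 3, so v_4 = 3^{−1} = 4 (mod 11).
  i = 5 (α = 1): (1−8)(1−4)(1−6)(1−10) = (−7)·(−3)·(−5)·(−9) = 945 ≡ 10, so v_5 = 10^{−1} = 10 (mod 11).
  v = [5, 10, 4, 4, 10].
Step 2: syndromes of r = [10, 7, 3, 6, 5] (all sums mod 11).
  S_0 = Σ v_i r_i = 5·10 + 10·7 + 4·3 + 4·6 + 10·5 = 206 ≡ 8.
  S_1 = Σ v_i α_i r_i = 5·8·10 + 10·4·7 + 4·6·3 + 4·10·6 + 10·1·5 = 1042 ≡ 8.
  α_i^2 mod 11 = [9, 5, 3, 1, 1].
  S_2 = Σ v_i α_i^2 r_i = 5·9·10 + 10·5·7 + 4·3·3 + 4·1·6 + 10·1·5 = 910 ≡ 8.
  S = (8, 8, 8) ≠ 0, so r is not a codeword (an error is present).
Step 3: locate the error. For a single error e at position i, S_ℓ = v_i·e·α_i^ℓ, so α_err = S_1/S_0.
  S_0^{−1} = 8^{−1} = 7 (mod 11), so α_err = 8·7 = 56 ≡ 1 = α_5. Error position i = 5.
  Consistency check: S_2/S_1 = 8·7 = 56 ≡ 1 = α_err ✓ (single-error assumption holds).
Step 4: error magnitude e = S_0/v_5 = S_0·∏_{j≠5}(α_5 − α_j) = 8·10 = 80 ≡ 3 (mod 11).
Step 5: correct position 5: c_5 = r_5 − e = 5 − 3 ≡ 2 (mod 11). Hence c = [10, 7, 3, 6, 2].
  Check: interpolating c through the α_i gives m(x) = 4 + 9·x (degree < 2) with m(α_i) = c_i for every i, so c is indeed a codeword.


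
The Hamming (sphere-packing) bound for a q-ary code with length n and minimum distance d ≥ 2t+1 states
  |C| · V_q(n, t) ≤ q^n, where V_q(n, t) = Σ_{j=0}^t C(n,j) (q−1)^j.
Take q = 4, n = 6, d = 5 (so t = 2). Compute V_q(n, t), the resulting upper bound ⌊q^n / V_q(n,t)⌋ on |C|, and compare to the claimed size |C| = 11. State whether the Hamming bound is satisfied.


V_q(n, t) = 154, q^n = 4096, Hamming bound = 26, |C| = 11 ≤ bound (satisfied).

Step 1: Compute V_q(n, t) = Σ_{j=0}^2 C(n, j) (q−1)^j.
  j = 0: C(6,0)·(3)^0 = 1·1 = 1.
  j = 1: C(6,1)·(3)^1 = 6·3 = 18.
  j = 2: C(6,2)·(3)^2 = 15·9 = 135.
  V_q(n, t) = 1 + 18 + 135 = 154.
Step 2: q^n = 4^6 = 4096.
Step 3: Hamming bound ⌊q^n / V_q(n,t)⌋ = ⌊4096/154⌋ = 26.
Step 4: Compare |C| = 11 to 26: satisfied.
The claimed |C| lies below the Hamming bound.


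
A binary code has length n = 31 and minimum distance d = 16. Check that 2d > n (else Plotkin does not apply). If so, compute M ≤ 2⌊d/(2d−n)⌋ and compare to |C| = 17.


Plotkin bound M ≤ 32; given |C| = 17 ≤ bound (satisfied).

Check applicability: 2d = 32, n = 31.
2d − n = 1 > 0, so Plotkin applies.
Compute d/(2d−n) = 16/1 ≈ 16.0000.
⌊d/(2d−n)⌋ = 16.
Plotkin bound: M ≤ 2·16 = 32.
Given |C| = 17, check: satisfied.
This |C| is below the Plotkin bound.


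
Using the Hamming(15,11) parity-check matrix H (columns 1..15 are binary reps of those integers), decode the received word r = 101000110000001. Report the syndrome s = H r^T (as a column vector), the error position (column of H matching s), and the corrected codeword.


s = (0, 0, 1, 0)^T, error position = 2, corrected codeword c = 111000110000001

Compute s = H r^T mod 2 one row at a time:
  s_1 = 1 + 0 + 0 + 0 + 0 + 0 + 0 + 1 = 2 ≡ 0 (mod 2).
  s_2 = 0 + 0 + 0 + 1 + 0 + 0 + 0 + 1 = 2 ≡ 0 (mod 2).
  s_3 = 0 + 1 + 0 + 1 + 0 + 0 + 0 + 1 = 3 ≡ 1 (mod 2).
  s_4 = 1 + 1 + 0 + 1 + 0 + 0 + 0 + 1 = 4 ≡ 0 (mod 2).
s = (0, 0, 1, 0)^T — this equals column 2 of H (binary 0010), so error is at position 2.
Correct: flip bit 2 of r = 101000110000001 to get c = 111000110000001.


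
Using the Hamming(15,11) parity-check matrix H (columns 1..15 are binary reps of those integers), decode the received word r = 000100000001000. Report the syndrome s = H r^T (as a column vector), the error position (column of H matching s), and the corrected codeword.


s = (1, 0, 0, 0)^T, error position = 8, corrected codeword c = 000100010001000

Compute s = H r^T mod 2 one row at a time:
  s_1 = 0 + 0 + 0 + 0 + 1 + 0 + 0 + 0 = 1 ≡ 1 (mod 2).
  s_2 = 1 + 0 + 0 + 0 + 1 + 0 + 0 + 0 = 2 ≡ 0 (mod 2).
  s_3 = 0 + 0 + 0 + 0 + 0 + 0 + 0 + 0 = 0 ≡ 0 (mod 2).
  s_4 = 0 + 0 + 0 + 0 + 0 + 0 + 0 + 0 = 0 ≡ 0 (mod 2).
s = (1, 0, 0, 0)^T — this equals column 8 of H (binary 1000), so error is at position 8.
Correct: flip bit 8 of r = 000100000001000 to get c = 000100010001000.


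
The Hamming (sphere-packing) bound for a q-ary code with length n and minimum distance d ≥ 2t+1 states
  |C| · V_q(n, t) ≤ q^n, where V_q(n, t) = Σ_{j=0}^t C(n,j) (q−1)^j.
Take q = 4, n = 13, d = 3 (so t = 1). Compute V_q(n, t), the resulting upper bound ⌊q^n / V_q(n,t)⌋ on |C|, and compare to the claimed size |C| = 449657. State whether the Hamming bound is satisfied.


V_q(n, t) = 40, q^n = 67108864, Hamming bound = 1677721, |C| = 449657 ≤ bound (satisfied).

Step 1: Compute V_q(n, t) = Σ_{j=0}^1 C(n, j) (q−1)^j.
  j = 0: C(13,0)·(3)^0 = 1·1 = 1.
  j = 1: C(13,1)·(3)^1 = 13·3 = 39.
  V_q(n, t) = 1 + 39 = 40.
Step 2: q^n = 4^13 = 67108864.
Step 3: Hamming bound ⌊q^n / V_q(n,t)⌋ = ⌊67108864/40⌋ = 1677721.
Step 4: Compare |C| = 449657 to 1677721: satisfied.
The claimed |C| lies below the Hamming bound.


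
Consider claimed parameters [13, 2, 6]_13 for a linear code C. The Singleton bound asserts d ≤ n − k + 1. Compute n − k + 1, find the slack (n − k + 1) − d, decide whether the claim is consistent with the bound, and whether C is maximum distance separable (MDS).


Singleton RHS = n − k + 1 = 12, slack = 6, bound satisfied, not MDS.

Singleton bound: d ≤ n − k + 1.
Here n = 13, k = 2, so n − k + 1 = 12.
Given d = 6, check d ≤ 12: YES.
Slack = (n − k + 1) − d = 6.
The code is NOT MDS (slack = 6 > 0).
Description: the claimed parameters are [13, 2, 6]_13; such a code would be non-MDS.


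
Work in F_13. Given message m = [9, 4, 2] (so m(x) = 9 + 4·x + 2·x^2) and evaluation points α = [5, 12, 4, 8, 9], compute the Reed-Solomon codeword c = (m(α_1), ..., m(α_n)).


c = [1, 7, 5, 0, 12]

Message polynomial: m(x) = 9 + 4·x + 2·x^2 (mod 13).
For each evaluation point α_i, compute m(α_i) mod 13:
  α_1 = 5: Horner steps 2 → 1 → 1, so m(5) = 1.
  α_2 = 12: Horner steps 2 → 2 → 7, so m(12) = 7.
  α_3 = 4: Horner steps 2 → 12 → 5, so m(4) = 5.
  α_4 = 8: Horner steps 2 → 7 → 0, so m(8) = 0.
  α_5 = 9: Horner steps 2 → 9 → 12, so m(9) = 12.
Codeword c = [1, 7, 5, 0, 12] ∈ F_13^5.


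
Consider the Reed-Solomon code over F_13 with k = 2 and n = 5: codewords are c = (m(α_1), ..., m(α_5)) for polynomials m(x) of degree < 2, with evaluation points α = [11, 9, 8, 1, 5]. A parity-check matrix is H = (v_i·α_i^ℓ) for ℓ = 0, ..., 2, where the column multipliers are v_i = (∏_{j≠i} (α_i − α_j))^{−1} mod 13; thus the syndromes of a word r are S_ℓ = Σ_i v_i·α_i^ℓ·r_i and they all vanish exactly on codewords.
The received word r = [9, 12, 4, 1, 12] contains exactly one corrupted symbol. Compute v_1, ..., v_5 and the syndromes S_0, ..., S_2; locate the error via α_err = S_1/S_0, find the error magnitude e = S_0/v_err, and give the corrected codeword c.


S = (2, 5, 6), error at position 2, error magnitude e = 2, c = [9, 10, 4, 1, 12].

Step 1: column multipliers v_i = (∏_{j≠i}(α_i − α_j))^{−1} mod 13.
  i = 1 (α = 11): (11−9)(11−8)(11−1)(11−5) = 2·3·10·6 = 360 ≡ 9, so v_1 = 9^{−1} = 3 (mod 13).
  i = 2 (α = 9): (9−11)(9−8)(9−1)(9−5) = (−2)·1·8·4 = −64 ≡ 1, so v_2 = 1^{−1} = 1 (mod 13).
  i = 3 (α = 8): (8−11)(8−9)(8−1)(8−5) = (−3)·(−1)·7·3 = 63 ≡ 11, so v_3 = 11^{−1} = 6 (mod 13).
  i = 4 (α = 1): (1−11)(1−9)(1−8)(1−5) = (−10)·(−8)·(−7)·(−4) = 2240 ≡ 4, so v_4 = 4^{−1} = 10 (mod 13).
  i = 5 (α = 5): (5−11)(5−9)(5−8)(5−1) = (−6)·(−4)·(−3)·4 = −288 ≡ 11, so v_5 = 11^{−1} = 6 (mod 13).
  v = [3, 1, 6, 10, 6].
Step 2: syndromes of r = [9, 12, 4, 1, 12] (all sums mod 13).
  S_0 = Σ v_i r_i = 3·9 + 1·12 + 6·4 + 10·1 + 6·12 = 145 ≡ 2.
  S_1 = Σ v_i α_i r_i = 3·11·9 + 1·9·12 + 6·8·4 + 10·1·1 + 6·5·12 = 967 ≡ 5.
  α_i^2 mod 13 = [4, 3, 12, 1, 12].
  S_2 = Σ v_i α_i^2 r_i = 3·4·9 + 1·3·12 + 6·12·4 + 10·1·1 + 6·12·12 = 1306 ≡ 6.
  S = (2, 5, 6) ≠ 0, so r is not a codeword (an error is present).
Step 3: locate the error. For a single error e at position i, S_ℓ = v_i·e·α_i^ℓ, so α_err = S_1/S_0.
  S_0^{−1} = 2^{−1} = 7 (mod 13), so α_err = 5·7 = 35 ≡ 9 = α_2. Error position i = 2.
  Consistency check: S_2/S_1 = 6·8 = 48 ≡ 9 = α_err ✓ (single-error assumption holds).
Step 4: error magnitude e = S_0/v_2 = S_0·∏_{j≠2}(α_2 − α_j) = 2·1 = 2 ≡ 2 (mod 13).
Step 5: correct position 2: c_2 = r_2 − e = 12 − 2 ≡ 10 (mod 13). Hence c = [9, 10, 4, 1, 12].
  Check: interpolating c through the α_i gives m(x) = 8 + 6·x (degree < 2) with m(α_i) = c_i for every i, so c is indeed a codeword.


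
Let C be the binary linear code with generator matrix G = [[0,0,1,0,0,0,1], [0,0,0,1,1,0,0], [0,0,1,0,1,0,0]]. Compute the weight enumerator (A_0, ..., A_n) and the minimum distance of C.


Weight distribution: A_0 = 1, A_2 = 6, A_4 = 1. Minimum distance d = 2.

Enumerate all 2^3 = 8 messages m ∈ F_2^3.
For each, compute codeword c = mG in F_2^7, then tally its weight.
  m = 000 → c = 0000000, weight = 0.
  m = 100 → c = 0010001, weight = 2.
  m = 010 → c = 0001100, weight = 2.
  m = 110 → c = 0011101, weight = 4.
  m = 001 → c = 0010100, weight = 2.
  m = 101 → c = 0000101, weight = 2.
  m = 011 → c = 0011000, weight = 2.
  m = 111 → c = 0001001, weight = 2.
Tally weights:
  weight 0: 1 codewords.
  weight 2: 6 codewords.
  weight 4: 1 codewords.
Minimum distance d = smallest w > 0 with A_w > 0 = 2.
Sanity: Σ A_w = 8 = 2^3 = 8 ✓.


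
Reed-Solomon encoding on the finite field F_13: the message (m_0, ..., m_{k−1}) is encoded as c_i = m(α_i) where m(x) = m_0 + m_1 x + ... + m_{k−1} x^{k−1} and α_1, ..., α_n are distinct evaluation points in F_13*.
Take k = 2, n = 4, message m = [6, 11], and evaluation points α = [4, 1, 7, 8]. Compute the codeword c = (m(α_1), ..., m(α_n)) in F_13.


c = [11, 4, 5, 3]

Message polynomial: m(x) = 6 + 11·x (mod 13).
For each evaluation point α_i, compute m(α_i) mod 13:
  α_1 = 4: Horner steps 11 → 11, so m(4) = 11.
  α_2 = 1: Horner steps 11 → 4, so m(1) = 4.
  α_3 = 7: Horner steps 11 → 5, so m(7) = 5.
  α_4 = 8: Horner steps 11 → 3, so m(8) = 3.
Codeword c = [11, 4, 5, 3] ∈ F_13^4.


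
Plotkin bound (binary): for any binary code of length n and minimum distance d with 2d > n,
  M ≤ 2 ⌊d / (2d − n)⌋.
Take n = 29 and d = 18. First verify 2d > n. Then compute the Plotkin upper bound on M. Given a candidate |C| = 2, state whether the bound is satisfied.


Plotkin bound M ≤ 4; given |C| = 2 ≤ bound (satisfied).

Check applicability: 2d = 36, n = 29.
2d − n = 7 > 0, so Plotkin applies.
Compute d/(2d−n) = 18/7 ≈ 2.5714.
⌊d/(2d−n)⌋ = 2.
Plotkin bound: M ≤ 2·2 = 4.
Given |C| = 2, check: satisfied.
This |C| is below the Plotkin bound.


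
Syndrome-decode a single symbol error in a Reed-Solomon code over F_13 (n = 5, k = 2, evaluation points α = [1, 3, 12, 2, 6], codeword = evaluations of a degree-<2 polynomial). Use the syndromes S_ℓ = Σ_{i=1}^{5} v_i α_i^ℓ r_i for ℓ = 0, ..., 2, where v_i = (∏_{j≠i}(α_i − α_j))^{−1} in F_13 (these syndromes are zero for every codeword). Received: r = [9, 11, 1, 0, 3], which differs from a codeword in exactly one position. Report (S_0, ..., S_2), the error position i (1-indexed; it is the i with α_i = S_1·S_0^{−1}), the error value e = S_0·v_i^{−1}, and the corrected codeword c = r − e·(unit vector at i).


S = (10, 4, 12), error at position 2, error magnitude e = 7, c = [9, 4, 1, 0, 3].

Step 1: column multipliers v_i = (∏_{j≠i}(α_i − α_j))^{−1} mod 13.
  i = 1 (α = 1): (1−3)(1−12)(1−2)(1−6) = (−2)·(−11)·(−1)·(−5) = 110 ≡ 6, so v_1 = 6^{−1} = 11 (mod 13).
  i = 2 (α = 3): (3−1)(3−12)(3−2)(3−6) = 2·(−9)·1·(−3) = 54 ≡ 2, so v_2 = 2^{−1} = 7 (mod 13).
  i = 3 (α = 12): (12−1)(12−3)(12−2)(12−6) = 11·9·10·6 = 5940 ≡ 12, so v_3 = 12^{−1} = 12 (mod 13).
  i = 4 (α = 2): (2−1)(2−3)(2−12)(2−6) = 1·(−1)·(−10)·(−4) = −40 ≡ 12, so v_4 = 12^{−1} = 12 (mod 13).
  i = 5 (α = 6): (6−1)(6−3)(6−12)(6−2) = 5·3·(−6)·4 = −360 ≡ 4, so v_5 = 4^{−1} = 10 (mod 13).
  v = [11, 7, 12, 12, 10].
Step 2: syndromes of r = [9, 11, 1, 0, 3] (all sums mod 13).
  S_0 = Σ v_i r_i = 11·9 + 7·11 + 12·1 + 12·0 + 10·3 = 218 ≡ 10.
  S_1 = Σ v_i α_i r_i = 11·1·9 + 7·3·11 + 12·12·1 + 12·2·0 + 10·6·3 = 654 ≡ 4.
  α_i^2 mod 13 = [1, 9, 1, 4, 10].
  S_2 = Σ v_i α_i^2 r_i = 11·1·9 + 7·9·11 + 12·1·1 + 12·4·0 + 10·10·3 = 1104 ≡ 12.
  S = (10, 4, 12) ≠ 0, so r is not a codeword (an error is present).
Step 3: locate the error. For a single error e at position i, S_ℓ = v_i·e·α_i^ℓ, so α_err = S_1/S_0.
  S_0^{−1} = 10^{−1} = 4 (mod 13), so α_err = 4·4 = 16 ≡ 3 = α_2. Error position i = 2.
  Consistency check: S_2/S_1 = 12·10 = 120 ≡ 3 = α_err ✓ (single-error assumption holds).
Step 4: error magnitude e = S_0/v_2 = S_0·∏_{j≠2}(α_2 − α_j) = 10·2 = 20 ≡ 7 (mod 13).
Step 5: correct position 2: c_2 = r_2 − e = 11 − 7 ≡ 4 (mod 13). Hence c = [9, 4, 1, 0, 3].
  Check: interpolating c through the α_i gives m(x) = 5 + 4·x (degree < 2) with m(α_i) = c_i for every i, so c is indeed a codeword.


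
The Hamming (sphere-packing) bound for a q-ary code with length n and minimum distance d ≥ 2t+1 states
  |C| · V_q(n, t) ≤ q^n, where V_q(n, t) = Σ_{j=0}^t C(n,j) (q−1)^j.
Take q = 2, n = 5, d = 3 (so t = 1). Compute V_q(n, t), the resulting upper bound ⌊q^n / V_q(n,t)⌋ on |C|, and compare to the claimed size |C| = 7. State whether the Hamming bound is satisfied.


V_q(n, t) = 6, q^n = 32, Hamming bound = 5, |C| = 7 > bound (violated).

Step 1: Compute V_q(n, t) = Σ_{j=0}^1 C(n, j) (q−1)^j.
  j = 0: C(5,0)·(1)^0 = 1·1 = 1.
  j = 1: C(5,1)·(1)^1 = 5·1 = 5.
  V_q(n, t) = 1 + 5 = 6.
Step 2: q^n = 2^5 = 32.
Step 3: Hamming bound ⌊q^n / V_q(n,t)⌋ = ⌊32/6⌋ = 5.
Step 4: Compare |C| = 7 to 5: violated.
The claimed |C| lies above the Hamming bound, so no 2-ary code of length 5 with d ≥ 3 can have 7 codewords.


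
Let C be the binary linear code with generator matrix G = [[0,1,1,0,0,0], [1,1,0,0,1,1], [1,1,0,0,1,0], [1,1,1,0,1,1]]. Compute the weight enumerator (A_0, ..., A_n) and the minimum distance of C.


Weight distribution: A_0 = 1, A_1 = 3, A_2 = 4, A_3 = 4, A_4 = 3, A_5 = 1. Minimum distance d = 1.

Enumerate all 2^4 = 16 messages m ∈ F_2^4.
For each, compute codeword c = mG in F_2^6, then tally its weight.
  m = 0000 → c = 000000, weight = 0.
  m = 1000 → c = 011000, weight = 2.
  m = 0100 → c = 110011, weight = 4.
  m = 1100 → c = 101011, weight = 4.
  m = 0010 → c = 110010, weight = 3.
  m = 1010 → c = 101010, weight = 3.
  m = 0110 → c = 000001, weight = 1.
  m = 1110 → c = 011001, weight = 3.
  m = 0001 → c = 111011, weight = 5.
  m = 1001 → c = 100011, weight = 3.
  m = 0101 → c = 001000, weight = 1.
  m = 1101 → c = 010000, weight = 1.
  m = 0011 → c = 001001, weight = 2.
  m = 1011 → c = 010001, weight = 2.
  m = 0111 → c = 111010, weight = 4.
  m = 1111 → c = 100010, weight = 2.
Tally weights:
  weight 0: 1 codewords.
  weight 1: 3 codewords.
  weight 2: 4 codewords.
  weight 3: 4 codewords.
  weight 4: 3 codewords.
  weight 5: 1 codewords.
Minimum distance d = smallest w > 0 with A_w > 0 = 1.
Sanity: Σ A_w = 16 = 2^4 = 16 ✓.


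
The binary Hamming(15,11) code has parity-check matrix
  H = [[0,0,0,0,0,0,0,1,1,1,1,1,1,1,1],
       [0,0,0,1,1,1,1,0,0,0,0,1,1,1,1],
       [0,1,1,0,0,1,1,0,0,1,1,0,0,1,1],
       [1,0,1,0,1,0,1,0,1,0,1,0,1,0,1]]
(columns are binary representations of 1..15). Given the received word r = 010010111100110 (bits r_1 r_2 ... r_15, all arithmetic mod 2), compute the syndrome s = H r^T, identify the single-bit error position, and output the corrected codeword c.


s = (1, 0, 0, 0)^T, error position = 8, corrected codeword c = 010010101100110

Compute s = H r^T mod 2 one row at a time:
  s_1 = 1 + 1 + 1 + 0 + 0 + 1 + 1 + 0 = 5 ≡ 1 (mod 2).
  s_2 = 0 + 1 + 0 + 1 + 0 + 1 + 1 + 0 = 4 ≡ 0 (mod 2).
  s_3 = 1 + 0 + 0 + 1 + 1 + 0 + 1 + 0 = 4 ≡ 0 (mod 2).
  s_4 = 0 + 0 + 1 + 1 + 1 + 0 + 1 + 0 = 4 ≡ 0 (mod 2).
s = (1, 0, 0, 0)^T — this equals column 8 of H (binary 1000), so error is at position 8.
Correct: flip bit 8 of r = 010010111100110 to get c = 010010101100110.


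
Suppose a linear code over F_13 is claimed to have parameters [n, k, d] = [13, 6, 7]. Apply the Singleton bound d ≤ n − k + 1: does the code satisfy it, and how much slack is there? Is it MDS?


Singleton RHS = n − k + 1 = 8, slack = 1, bound satisfied, not MDS.

Singleton bound: d ≤ n − k + 1.
Here n = 13, k = 6, so n − k + 1 = 8.
Given d = 7, check d ≤ 8: YES.
Slack = (n − k + 1) − d = 1.
The code is NOT MDS (slack = 1 > 0).
Description: the claimed parameters are [13, 6, 7]_13; such a code would be non-MDS.


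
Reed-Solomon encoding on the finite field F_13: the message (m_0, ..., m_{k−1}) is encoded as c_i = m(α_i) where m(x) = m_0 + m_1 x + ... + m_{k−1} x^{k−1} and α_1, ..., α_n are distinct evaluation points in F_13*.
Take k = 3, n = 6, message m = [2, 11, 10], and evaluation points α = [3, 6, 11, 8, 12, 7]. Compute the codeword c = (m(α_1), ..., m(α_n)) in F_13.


c = [8, 12, 7, 2, 1, 10]

Message polynomial: m(x) = 2 + 11·x + 10·x^2 (mod 13).
For each evaluation point α_i, compute m(α_i) mod 13:
  α_1 = 3: Horner steps 10 → 2 → 8, so m(3) = 8.
  α_2 = 6: Horner steps 10 → 6 → 12, so m(6) = 12.
  α_3 = 11: Horner steps 10 → 4 → 7, so m(11) = 7.
  α_4 = 8: Horner steps 10 → 0 → 2, so m(8) = 2.
  α_5 = 12: Horner steps 10 → 1 → 1, so m(12) = 1.
  α_6 = 7: Horner steps 10 → 3 → 10, so m(7) = 10.
Codeword c = [8, 12, 7, 2, 1, 10] ∈ F_13^6.


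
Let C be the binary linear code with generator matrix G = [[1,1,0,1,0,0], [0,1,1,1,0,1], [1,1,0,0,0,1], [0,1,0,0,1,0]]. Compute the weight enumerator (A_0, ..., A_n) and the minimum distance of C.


Weight distribution: A_0 = 1, A_2 = 4, A_3 = 6, A_4 = 3, A_5 = 2. Minimum distance d = 2.

Enumerate all 2^4 = 16 messages m ∈ F_2^4.
For each, compute codeword c = mG in F_2^6, then tally its weight.
  m = 0000 → c = 000000, weight = 0.
  m = 1000 → c = 110100, weight = 3.
  m = 0100 → c = 011101, weight = 4.
  m = 1100 → c = 101001, weight = 3.
  m = 0010 → c = 110001, weight = 3.
  m = 1010 → c = 000101, weight = 2.
  m = 0110 → c = 101100, weight = 3.
  m = 1110 → c = 011000, weight = 2.
  m = 0001 → c = 010010, weight = 2.
  m = 1001 → c = 100110, weight = 3.
  m = 0101 → c = 001111, weight = 4.
  m = 1101 → c = 111011, weight = 5.
  m = 0011 → c = 100011, weight = 3.
  m = 1011 → c = 010111, weight = 4.
  m = 0111 → c = 111110, weight = 5.
  m = 1111 → c = 001010, weight = 2.
Tally weights:
  weight 0: 1 codewords.
  weight 2: 4 codewords.
  weight 3: 6 codewords.
  weight 4: 3 codewords.
  weight 5: 2 codewords.
Minimum distance d = smallest w > 0 with A_w > 0 = 2.
Sanity: Σ A_w = 16 = 2^4 = 16 ✓.


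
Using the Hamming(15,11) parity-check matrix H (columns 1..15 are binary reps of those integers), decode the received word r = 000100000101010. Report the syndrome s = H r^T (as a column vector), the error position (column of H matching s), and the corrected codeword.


s = (1, 1, 0, 0)^T, error position = 12, corrected codeword c = 000100000100010

Compute s = H r^T mod 2 one row at a time:
  s_1 = 0 + 0 + 1 + 0 + 1 + 0 + 1 + 0 = 3 ≡ 1 (mod 2).
  s_2 = 1 + 0 + 0 + 0 + 1 + 0 + 1 + 0 = 3 ≡ 1 (mod 2).
  s_3 = 0 + 0 + 0 + 0 + 1 + 0 + 1 + 0 = 2 ≡ 0 (mod 2).
  s_4 = 0 + 0 + 0 + 0 + 0 + 0 + 0 + 0 = 0 ≡ 0 (mod 2).
s = (1, 1, 0, 0)^T — this equals column 12 of H (binary 1100), so error is at position 12.
Correct: flip bit 12 of r = 000100000101010 to get c = 000100000100010.


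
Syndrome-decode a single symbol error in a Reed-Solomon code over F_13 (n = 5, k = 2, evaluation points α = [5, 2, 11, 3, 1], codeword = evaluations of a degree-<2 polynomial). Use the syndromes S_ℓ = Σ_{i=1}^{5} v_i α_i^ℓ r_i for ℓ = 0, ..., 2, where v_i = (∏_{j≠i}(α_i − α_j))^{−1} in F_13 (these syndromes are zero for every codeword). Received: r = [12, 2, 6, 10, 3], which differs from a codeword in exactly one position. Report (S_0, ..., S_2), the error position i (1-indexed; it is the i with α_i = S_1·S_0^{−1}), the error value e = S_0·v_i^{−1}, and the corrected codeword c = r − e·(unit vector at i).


S = (8, 11, 7), error at position 4, error magnitude e = 9, c = [12, 2, 6, 1, 3].

Step 1: column multipliers v_i = (∏_{j≠i}(α_i − α_j))^{−1} mod 13.
  i = 1 (α = 5): (5−2)(5−11)(5−3)(5−1) = 3·(−6)·2·4 = −144 ≡ 12, so v_1 = 12^{−1} = 12 (mod 13).
  i = 2 (α = 2): (2−5)(2−11)(2−3)(2−1) = (−3)·(−9)·(−1)·1 = −27 ≡ 12, so v_2 = 12^{−1} = 12 (mod 13).
  i = 3 (α = 11): (11−5)(11−2)(11−3)(11−1) = 6·9·8·10 = 4320 ≡ 4, so v_3 = 4^{−1} = 10 (mod 13).
  i = 4 (α = 3): (3−5)(3−2)(3−11)(3−1) = (−2)·1·(−8)·2 = 32 ≡ 6, so v_4 = 6^{−1} = 11 (mod 13).
  i = 5 (α = 1): (1−5)(1−2)(1−11)(1−3) = (−4)·(−1)·(−10)·(−2) = 80 ≡ 2, so v_5 = 2^{−1} = 7 (mod 13).
  v = [12, 12, 10, 11, 7].
Step 2: syndromes of r = [12, 2, 6, 10, 3] (all sums mod 13).
  S_0 = Σ v_i r_i = 12·12 + 12·2 + 10·6 + 11·10 + 7·3 = 359 ≡ 8.
  S_1 = Σ v_i α_i r_i = 12·5·12 + 12·2·2 + 10·11·6 + 11·3·10 + 7·1·3 = 1779 ≡ 11.
  α_i^2 mod 13 = [12, 4, 4, 9, 1].
  S_2 = Σ v_i α_i^2 r_i = 12·12·12 + 12·4·2 + 10·4·6 + 11·9·10 + 7·1·3 = 3075 ≡ 7.
  S = (8, 11, 7) ≠ 0, so r is not a codeword (an error is present).
Step 3: locate the error. For a single error e at position i, S_ℓ = v_i·e·α_i^ℓ, so α_err = S_1/S_0.
  S_0^{−1} = 8^{−1} = 5 (mod 13), so α_err = 11·5 = 55 ≡ 3 = α_4. Error position i = 4.
  Consistency check: S_2/S_1 = 7·6 = 42 ≡ 3 = α_err ✓ (single-error assumption holds).
Step 4: error magnitude e = S_0/v_4 = S_0·∏_{j≠4}(α_4 − α_j) = 8·6 = 48 ≡ 9 (mod 13).
Step 5: correct position 4: c_4 = r_4 − e = 10 − 9 ≡ 1 (mod 13). Hence c = [12, 2, 6, 1, 3].
  Check: interpolating c through the α_i gives m(x) = 4 + 12·x (degree < 2) with m(α_i) = c_i for every i, so c is indeed a codeword.


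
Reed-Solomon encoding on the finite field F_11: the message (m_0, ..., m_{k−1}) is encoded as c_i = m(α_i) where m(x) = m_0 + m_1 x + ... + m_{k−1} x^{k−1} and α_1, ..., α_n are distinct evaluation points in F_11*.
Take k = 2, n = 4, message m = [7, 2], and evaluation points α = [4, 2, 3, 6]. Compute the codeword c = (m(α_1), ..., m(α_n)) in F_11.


c = [4, 0, 2, 8]

Message polynomial: m(x) = 7 + 2·x (mod 11).
For each evaluation point α_i, compute m(α_i) mod 11:
  α_1 = 4: Horner steps 2 → 4, so m(4) = 4.
  α_2 = 2: Horner steps 2 → 0, so m(2) = 0.
  α_3 = 3: Horner steps 2 → 2, so m(3) = 2.
  α_4 = 6: Horner steps 2 → 8, so m(6) = 8.
Codeword c = [4, 0, 2, 8] ∈ F_11^4.


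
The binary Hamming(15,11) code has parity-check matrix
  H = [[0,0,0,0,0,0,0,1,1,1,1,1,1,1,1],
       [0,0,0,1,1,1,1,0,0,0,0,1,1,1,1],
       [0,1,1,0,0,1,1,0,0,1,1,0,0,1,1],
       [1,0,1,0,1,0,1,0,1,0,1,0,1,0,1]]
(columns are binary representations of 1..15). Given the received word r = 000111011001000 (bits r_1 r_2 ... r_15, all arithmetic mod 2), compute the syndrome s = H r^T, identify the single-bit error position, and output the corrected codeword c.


s = (1, 0, 1, 0)^T, error position = 10, corrected codeword c = 000111011101000

Compute s = H r^T mod 2 one row at a time:
  s_1 = 1 + 1 + 0 + 0 + 1 + 0 + 0 + 0 = 3 ≡ 1 (mod 2).
  s_2 = 1 + 1 + 1 + 0 + 1 + 0 + 0 + 0 = 4 ≡ 0 (mod 2).
  s_3 = 0 + 0 + 1 + 0 + 0 + 0 + 0 + 0 = 1 ≡ 1 (mod 2).
  s_4 = 0 + 0 + 1 + 0 + 1 + 0 + 0 + 0 = 2 ≡ 0 (mod 2).
s = (1, 0, 1, 0)^T — this equals column 10 of H (binary 1010), so error is at position 10.
Correct: flip bit 10 of r = 000111011001000 to get c = 000111011101000.
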